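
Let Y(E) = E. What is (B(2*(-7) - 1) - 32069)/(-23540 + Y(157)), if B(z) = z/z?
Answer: 32068/23383 ≈ 1.3714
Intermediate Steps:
B(z) = 1
(B(2*(-7) - 1) - 32069)/(-23540 + Y(157)) = (1 - 32069)/(-23540 + 157) = -32068/(-23383) = -32068*(-1/23383) = 32068/23383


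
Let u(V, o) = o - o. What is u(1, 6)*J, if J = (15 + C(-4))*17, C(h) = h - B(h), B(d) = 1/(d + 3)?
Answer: 0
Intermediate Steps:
B(d) = 1/(3 + d)
C(h) = h - 1/(3 + h)
u(V, o) = 0
J = 204 (J = (15 + (-1 - 4*(3 - 4))/(3 - 4))*17 = (15 + (-1 - 4*(-1))/(-1))*17 = (15 - (-1 + 4))*17 = (15 - 1*3)*17 = (15 - 3)*17 = 12*17 = 204)
u(1, 6)*J = 0*204 = 0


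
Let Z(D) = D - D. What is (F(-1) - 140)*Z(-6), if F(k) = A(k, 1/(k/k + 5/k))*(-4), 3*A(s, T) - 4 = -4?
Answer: 0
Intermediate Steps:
A(s, T) = 0 (A(s, T) = 4/3 + (⅓)*(-4) = 4/3 - 4/3 = 0)
F(k) = 0 (F(k) = 0*(-4) = 0)
Z(D) = 0
(F(-1) - 140)*Z(-6) = (0 - 140)*0 = -140*0 = 0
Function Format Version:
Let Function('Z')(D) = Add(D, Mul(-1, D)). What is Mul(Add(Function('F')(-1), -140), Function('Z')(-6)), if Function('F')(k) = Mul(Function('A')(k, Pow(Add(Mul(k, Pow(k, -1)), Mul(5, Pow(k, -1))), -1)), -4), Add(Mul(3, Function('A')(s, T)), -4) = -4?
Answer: 0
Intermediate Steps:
Function('A')(s, T) = 0 (Function('A')(s, T) = Add(Rational(4, 3), Mul(Rational(1, 3), -4)) = Add(Rational(4, 3), Rational(-4, 3)) = 0)
Function('F')(k) = 0 (Function('F')(k) = Mul(0, -4) = 0)
Function('Z')(D) = 0
Mul(Add(Function('F')(-1), -140), Function('Z')(-6)) = Mul(Add(0, -140), 0) = Mul(-140, 0) = 0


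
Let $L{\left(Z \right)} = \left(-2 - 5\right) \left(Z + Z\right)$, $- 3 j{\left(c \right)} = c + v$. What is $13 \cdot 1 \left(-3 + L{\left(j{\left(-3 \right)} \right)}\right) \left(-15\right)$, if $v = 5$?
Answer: $-1235$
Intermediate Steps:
$j{\left(c \right)} = - \frac{5}{3} - \frac{c}{3}$ ($j{\left(c \right)} = - \frac{c + 5}{3} = - \frac{5 + c}{3} = - \frac{5}{3} - \frac{c}{3}$)
$L{\left(Z \right)} = - 14 Z$ ($L{\left(Z \right)} = - 7 \cdot 2 Z = - 14 Z$)
$13 \cdot 1 \left(-3 + L{\left(j{\left(-3 \right)} \right)}\right) \left(-15\right) = 13 \cdot 1 \left(-3 - 14 \left(- \frac{5}{3} - -1\right)\right) \left(-15\right) = 13 \cdot 1 \left(-3 - 14 \left(- \frac{5}{3} + 1\right)\right) \left(-15\right) = 13 \cdot 1 \left(-3 - - \frac{28}{3}\right) \left(-15\right) = 13 \cdot 1 \left(-3 + \frac{28}{3}\right) \left(-15\right) = 13 \cdot 1 \cdot \frac{19}{3} \left(-15\right) = 13 \cdot \frac{19}{3} \left(-15\right) = \frac{247}{3} \left(-15\right) = -1235$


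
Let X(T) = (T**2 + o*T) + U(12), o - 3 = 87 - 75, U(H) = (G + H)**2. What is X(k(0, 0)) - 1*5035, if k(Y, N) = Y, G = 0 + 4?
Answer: -4779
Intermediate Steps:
G = 4
U(H) = (4 + H)**2
o = 15 (o = 3 + (87 - 75) = 3 + 12 = 15)
X(T) = 256 + T**2 + 15*T (X(T) = (T**2 + 15*T) + (4 + 12)**2 = (T**2 + 15*T) + 16**2 = (T**2 + 15*T) + 256 = 256 + T**2 + 15*T)
X(k(0, 0)) - 1*5035 = (256 + 0**2 + 15*0) - 1*5035 = (256 + 0 + 0) - 5035 = 256 - 5035 = -4779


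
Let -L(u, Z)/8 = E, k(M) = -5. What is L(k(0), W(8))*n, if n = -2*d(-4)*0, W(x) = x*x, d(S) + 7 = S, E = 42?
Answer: 0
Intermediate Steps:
d(S) = -7 + S
W(x) = x²
L(u, Z) = -336 (L(u, Z) = -8*42 = -336)
n = 0 (n = -2*(-7 - 4)*0 = -2*(-11)*0 = 22*0 = 0)
L(k(0), W(8))*n = -336*0 = 0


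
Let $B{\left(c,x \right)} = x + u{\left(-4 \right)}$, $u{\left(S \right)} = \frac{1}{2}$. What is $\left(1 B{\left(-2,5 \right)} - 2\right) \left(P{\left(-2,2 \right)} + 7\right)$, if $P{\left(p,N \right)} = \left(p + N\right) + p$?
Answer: $\frac{35}{2} \approx 17.5$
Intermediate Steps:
$u{\left(S \right)} = \frac{1}{2}$
$B{\left(c,x \right)} = \frac{1}{2} + x$ ($B{\left(c,x \right)} = x + \frac{1}{2} = \frac{1}{2} + x$)
$P{\left(p,N \right)} = N + 2 p$ ($P{\left(p,N \right)} = \left(N + p\right) + p = N + 2 p$)
$\left(1 B{\left(-2,5 \right)} - 2\right) \left(P{\left(-2,2 \right)} + 7\right) = \left(1 \left(\frac{1}{2} + 5\right) - 2\right) \left(\left(2 + 2 \left(-2\right)\right) + 7\right) = \left(1 \cdot \frac{11}{2} - 2\right) \left(\left(2 - 4\right) + 7\right) = \left(\frac{11}{2} - 2\right) \left(-2 + 7\right) = \frac{7}{2} \cdot 5 = \frac{35}{2}$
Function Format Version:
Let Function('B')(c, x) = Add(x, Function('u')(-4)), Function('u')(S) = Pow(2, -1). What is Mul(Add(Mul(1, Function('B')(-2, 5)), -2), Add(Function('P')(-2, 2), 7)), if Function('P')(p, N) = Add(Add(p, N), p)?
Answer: Rational(35, 2) ≈ 17.500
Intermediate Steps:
Function('u')(S) = Rational(1, 2)
Function('B')(c, x) = Add(Rational(1, 2), x) (Function('B')(c, x) = Add(x, Rational(1, 2)) = Add(Rational(1, 2), x))
Function('P')(p, N) = Add(N, Mul(2, p)) (Function('P')(p, N) = Add(Add(N, p), p) = Add(N, Mul(2, p)))
Mul(Add(Mul(1, Function('B')(-2, 5)), -2), Add(Function('P')(-2, 2), 7)) = Mul(Add(Mul(1, Add(Rational(1, 2), 5)), -2), Add(Add(2, Mul(2, -2)), 7)) = Mul(Add(Mul(1, Rational(11, 2)), -2), Add(Add(2, -4), 7)) = Mul(Add(Rational(11, 2), -2), Add(-2, 7)) = Mul(Rational(7, 2), 5) = Rational(35, 2)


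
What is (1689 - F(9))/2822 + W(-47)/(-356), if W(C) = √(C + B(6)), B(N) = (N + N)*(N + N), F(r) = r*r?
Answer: 804/1411 - √97/356 ≈ 0.54214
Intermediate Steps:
F(r) = r²
B(N) = 4*N² (B(N) = (2*N)*(2*N) = 4*N²)
W(C) = √(144 + C) (W(C) = √(C + 4*6²) = √(C + 4*36) = √(C + 144) = √(144 + C))
(1689 - F(9))/2822 + W(-47)/(-356) = (1689 - 1*9²)/2822 + √(144 - 47)/(-356) = (1689 - 1*81)*(1/2822) + √97*(-1/356) = (1689 - 81)*(1/2822) - √97/356 = 1608*(1/2822) - √97/356 = 804/1411 - √97/356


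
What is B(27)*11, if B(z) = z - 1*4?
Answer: 253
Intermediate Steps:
B(z) = -4 + z (B(z) = z - 4 = -4 + z)
B(27)*11 = (-4 + 27)*11 = 23*11 = 253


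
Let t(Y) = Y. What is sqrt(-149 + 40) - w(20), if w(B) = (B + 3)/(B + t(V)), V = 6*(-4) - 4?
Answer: 23/8 + I*sqrt(109) ≈ 2.875 + 10.44*I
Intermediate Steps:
V = -28 (V = -24 - 4 = -28)
w(B) = (3 + B)/(-28 + B) (w(B) = (B + 3)/(B - 28) = (3 + B)/(-28 + B))
sqrt(-149 + 40) - w(20) = sqrt(-149 + 40) - (3 + 20)/(-28 + 20) = sqrt(-109) - 23/(-8) = I*sqrt(109) - (-1)*23/8 = I*sqrt(109) - 1*(-23/8) = I*sqrt(109) + 23/8 = 23/8 + I*sqrt(109)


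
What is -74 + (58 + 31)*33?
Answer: 2863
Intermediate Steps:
-74 + (58 + 31)*33 = -74 + 89*33 = -74 + 2937 = 2863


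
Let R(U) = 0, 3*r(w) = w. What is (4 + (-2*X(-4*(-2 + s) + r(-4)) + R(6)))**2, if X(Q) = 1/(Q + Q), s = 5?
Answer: 26569/1600 ≈ 16.606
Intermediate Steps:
r(w) = w/3
X(Q) = 1/(2*Q)
(4 + (-2*X(-4*(-2 + s) + r(-4)) + R(6)))**2 = (4 + (-1/(-4*(-2 + 5) + (1/3)*(-4)) + 0))**2 = (4 + (-1/(-4*3 - 4/3) + 0))**2 = (4 + (-1/(-12 - 4/3) + 0))**2 = (4 + (-1/(-40/3) + 0))**2 = (4 + (-(-3)/40 + 0))**2 = (4 + (-2*(-3/80) + 0))**2 = (4 + (3/40 + 0))**2 = (4 + 3/40)**2 = (163/40)**2 = 26569/1600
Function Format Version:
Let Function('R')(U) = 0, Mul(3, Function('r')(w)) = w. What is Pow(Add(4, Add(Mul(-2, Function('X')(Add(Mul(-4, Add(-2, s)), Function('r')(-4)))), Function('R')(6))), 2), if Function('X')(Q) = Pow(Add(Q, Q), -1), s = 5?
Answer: Rational(26569, 1600) ≈ 16.606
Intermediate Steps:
Function('r')(w) = Mul(Rational(1, 3), w)
Function('X')(Q) = Mul(Rational(1, 2), Pow(Q, -1)) (Function('X')(Q) = Pow(Mul(2, Q), -1) = Mul(Rational(1, 2), Pow(Q, -1)))
Pow(Add(4, Add(Mul(-2, Function('X')(Add(Mul(-4, Add(-2, s)), Function('r')(-4)))), Function('R')(6))), 2) = Pow(Add(4, Add(Mul(-2, Mul(Rational(1, 2), Pow(Add(Mul(-4, Add(-2, 5)), Mul(Rational(1, 3), -4)), -1))), 0)), 2) = Pow(Add(4, Add(Mul(-2, Mul(Rational(1, 2), Pow(Add(Mul(-4, 3), Rational(-4, 3)), -1))), 0)), 2) = Pow(Add(4, Add(Mul(-2, Mul(Rational(1, 2), Pow(Add(-12, Rational(-4, 3)), -1))), 0)), 2) = Pow(Add(4, Add(Mul(-2, Mul(Rational(1, 2), Pow(Rational(-40, 3), -1))), 0)), 2) = Pow(Add(4, Add(Mul(-2, Mul(Rational(1, 2), Rational(-3, 40))), 0)), 2) = Pow(Add(4, Add(Mul(-2, Rational(-3, 80)), 0)), 2) = Pow(Add(4, Add(Rational(3, 40), 0)), 2) = Pow(Add(4, Rational(3, 40)), 2) = Pow(Rational(163, 40), 2) = Rational(26569, 1600)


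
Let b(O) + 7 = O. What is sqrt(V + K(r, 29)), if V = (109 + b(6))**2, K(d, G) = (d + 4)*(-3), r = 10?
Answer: sqrt(11622) ≈ 107.81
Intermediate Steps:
b(O) = -7 + O
K(d, G) = -12 - 3*d (K(d, G) = (4 + d)*(-3) = -12 - 3*d)
V = 11664 (V = (109 + (-7 + 6))**2 = (109 - 1)**2 = 108**2 = 11664)
sqrt(V + K(r, 29)) = sqrt(11664 + (-12 - 3*10)) = sqrt(11664 + (-12 - 30)) = sqrt(11664 - 42) = sqrt(11622)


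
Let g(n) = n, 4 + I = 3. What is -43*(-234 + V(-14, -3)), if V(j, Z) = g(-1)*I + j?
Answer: 10621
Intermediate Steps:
I = -1 (I = -4 + 3 = -1)
V(j, Z) = 1 + j (V(j, Z) = -1*(-1) + j = 1 + j)
-43*(-234 + V(-14, -3)) = -43*(-234 + (1 - 14)) = -43*(-234 - 13) = -43*(-247) = 10621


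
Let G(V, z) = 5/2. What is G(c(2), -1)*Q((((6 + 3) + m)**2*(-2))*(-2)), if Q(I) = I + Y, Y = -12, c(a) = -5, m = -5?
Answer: 130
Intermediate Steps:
G(V, z) = 5/2 (G(V, z) = 5*(1/2) = 5/2)
Q(I) = -12 + I (Q(I) = I - 12 = -12 + I)
G(c(2), -1)*Q((((6 + 3) + m)**2*(-2))*(-2)) = 5*(-12 + (((6 + 3) - 5)**2*(-2))*(-2))/2 = 5*(-12 + ((9 - 5)**2*(-2))*(-2))/2 = 5*(-12 + (4**2*(-2))*(-2))/2 = 5*(-12 + (16*(-2))*(-2))/2 = 5*(-12 - 32*(-2))/2 = 5*(-12 + 64)/2 = (5/2)*52 = 130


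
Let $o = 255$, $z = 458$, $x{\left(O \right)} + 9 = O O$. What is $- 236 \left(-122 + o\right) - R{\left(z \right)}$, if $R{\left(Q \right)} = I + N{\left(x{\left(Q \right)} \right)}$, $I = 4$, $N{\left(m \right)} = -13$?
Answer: $-31379$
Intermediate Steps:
$x{\left(O \right)} = -9 + O^{2}$ ($x{\left(O \right)} = -9 + O O = -9 + O^{2}$)
$R{\left(Q \right)} = -9$ ($R{\left(Q \right)} = 4 - 13 = -9$)
$- 236 \left(-122 + o\right) - R{\left(z \right)} = - 236 \left(-122 + 255\right) - -9 = \left(-236\right) 133 + 9 = -31388 + 9 = -31379$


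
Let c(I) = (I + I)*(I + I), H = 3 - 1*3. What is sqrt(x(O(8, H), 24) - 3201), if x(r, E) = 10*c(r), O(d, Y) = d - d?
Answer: I*sqrt(3201) ≈ 56.577*I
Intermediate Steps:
H = 0 (H = 3 - 3 = 0)
c(I) = 4*I**2 (c(I) = (2*I)*(2*I) = 4*I**2)
O(d, Y) = 0
x(r, E) = 40*r**2 (x(r, E) = 10*(4*r**2) = 40*r**2)
sqrt(x(O(8, H), 24) - 3201) = sqrt(40*0**2 - 3201) = sqrt(40*0 - 3201) = sqrt(0 - 3201) = sqrt(-3201) = I*sqrt(3201)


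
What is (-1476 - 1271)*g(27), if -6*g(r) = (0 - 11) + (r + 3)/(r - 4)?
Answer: -612581/138 ≈ -4439.0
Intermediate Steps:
g(r) = 11/6 - (3 + r)/(6*(-4 + r)) (g(r) = -((0 - 11) + (r + 3)/(r - 4))/6 = -(-11 + (3 + r)/(-4 + r))/6 = 11/6 - (3 + r)/(6*(-4 + r)))
(-1476 - 1271)*g(27) = (-1476 - 1271)*((-47 + 10*27)/(6*(-4 + 27))) = -2747*(-47 + 270)/(6*23) = -2747*223/(6*23) = -2747*223/138 = -612581/138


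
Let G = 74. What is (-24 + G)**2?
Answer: 2500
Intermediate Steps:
(-24 + G)**2 = (-24 + 74)**2 = 50**2 = 2500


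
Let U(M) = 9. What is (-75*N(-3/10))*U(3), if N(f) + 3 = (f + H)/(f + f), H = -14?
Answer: -28125/2 ≈ -14063.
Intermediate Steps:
N(f) = -3 + (-14 + f)/(2*f) (N(f) = -3 + (f - 14)/(f + f) = -3 + (-14 + f)/((2*f)) = -3 + (-14 + f)*(1/(2*f)) = -3 + (-14 + f)/(2*f))
(-75*N(-3/10))*U(3) = -75*(-5/2 - 7/((-3/10)))*9 = -75*(-5/2 - 7/((-3*⅒)))*9 = -75*(-5/2 - 7/(-3/10))*9 = -75*(-5/2 - 7*(-10/3))*9 = -75*(-5/2 + 70/3)*9 = -75*125/6*9 = -3125/2*9 = -28125/2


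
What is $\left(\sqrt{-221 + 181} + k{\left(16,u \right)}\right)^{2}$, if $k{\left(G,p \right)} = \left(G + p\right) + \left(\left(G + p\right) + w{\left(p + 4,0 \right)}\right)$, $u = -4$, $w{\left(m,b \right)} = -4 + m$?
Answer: $360 + 80 i \sqrt{10} \approx 360.0 + 252.98 i$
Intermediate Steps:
$k{\left(G,p \right)} = 2 G + 3 p$ ($k{\left(G,p \right)} = \left(G + p\right) + \left(\left(G + p\right) + \left(-4 + \left(p + 4\right)\right)\right) = \left(G + p\right) + \left(\left(G + p\right) + \left(-4 + \left(4 + p\right)\right)\right) = \left(G + p\right) + \left(\left(G + p\right) + p\right) = \left(G + p\right) + \left(G + 2 p\right) = 2 G + 3 p$)
$\left(\sqrt{-221 + 181} + k{\left(16,u \right)}\right)^{2} = \left(\sqrt{-221 + 181} + \left(2 \cdot 16 + 3 \left(-4\right)\right)\right)^{2} = \left(\sqrt{-40} + \left(32 - 12\right)\right)^{2} = \left(2 i \sqrt{10} + 20\right)^{2} = \left(20 + 2 i \sqrt{10}\right)^{2}$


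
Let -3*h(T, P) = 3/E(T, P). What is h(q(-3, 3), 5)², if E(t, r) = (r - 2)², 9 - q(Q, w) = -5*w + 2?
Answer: 1/81 ≈ 0.012346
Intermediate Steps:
q(Q, w) = 7 + 5*w (q(Q, w) = 9 - (-5*w + 2) = 9 - (2 - 5*w) = 9 + (-2 + 5*w) = 7 + 5*w)
E(t, r) = (-2 + r)²
h(T, P) = -1/(-2 + P)² (h(T, P) = -1/((-2 + P)²) = -1/(-2 + P)²)
h(q(-3, 3), 5)² = (-1/(-2 + 5)²)² = (-1/3²)² = (-1*⅑)² = (-⅑)² = 1/81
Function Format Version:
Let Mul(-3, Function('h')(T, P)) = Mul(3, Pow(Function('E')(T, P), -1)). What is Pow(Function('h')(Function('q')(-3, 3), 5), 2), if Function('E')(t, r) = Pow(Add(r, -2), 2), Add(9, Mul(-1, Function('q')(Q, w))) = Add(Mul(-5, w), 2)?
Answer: Rational(1, 81) ≈ 0.012346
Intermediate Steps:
Function('q')(Q, w) = Add(7, Mul(5, w)) (Function('q')(Q, w) = Add(9, Mul(-1, Add(Mul(-5, w), 2))) = Add(9, Mul(-1, Add(2, Mul(-5, w)))) = Add(9, Add(-2, Mul(5, w))) = Add(7, Mul(5, w)))
Function('E')(t, r) = Pow(Add(-2, r), 2)
Function('h')(T, P) = Mul(-1, Pow(Add(-2, P), -2)) (Function('h')(T, P) = Mul(Rational(-1, 3), Mul(3, Pow(Pow(Add(-2, P), 2), -1))) = Mul(Rational(-1, 3), Mul(3, Pow(Add(-2, P), -2))) = Mul(-1, Pow(Add(-2, P), -2)))
Pow(Function('h')(Function('q')(-3, 3), 5), 2) = Pow(Mul(-1, Pow(Add(-2, 5), -2)), 2) = Pow(Mul(-1, Pow(3, -2)), 2) = Pow(Mul(-1, Rational(1, 9)), 2) = Pow(Rational(-1, 9), 2) = Rational(1, 81)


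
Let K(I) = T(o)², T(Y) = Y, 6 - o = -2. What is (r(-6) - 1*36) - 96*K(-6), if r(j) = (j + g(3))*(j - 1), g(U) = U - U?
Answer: -6138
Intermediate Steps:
o = 8 (o = 6 - 1*(-2) = 6 + 2 = 8)
g(U) = 0
K(I) = 64 (K(I) = 8² = 64)
r(j) = j*(-1 + j) (r(j) = (j + 0)*(j - 1) = j*(-1 + j))
(r(-6) - 1*36) - 96*K(-6) = (-6*(-1 - 6) - 1*36) - 96*64 = (-6*(-7) - 36) - 6144 = (42 - 36) - 6144 = 6 - 6144 = -6138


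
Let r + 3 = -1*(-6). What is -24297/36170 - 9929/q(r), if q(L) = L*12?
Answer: -180003311/651060 ≈ -276.48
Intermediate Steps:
r = 3 (r = -3 - 1*(-6) = -3 + 6 = 3)
q(L) = 12*L
-24297/36170 - 9929/q(r) = -24297/36170 - 9929/(12*3) = -24297*1/36170 - 9929/36 = -24297/36170 - 9929*1/36 = -24297/36170 - 9929/36 = -180003311/651060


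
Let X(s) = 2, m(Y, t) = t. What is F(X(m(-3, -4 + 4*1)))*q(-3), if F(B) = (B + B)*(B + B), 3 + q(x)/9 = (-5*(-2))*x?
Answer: -4752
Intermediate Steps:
q(x) = -27 + 90*x (q(x) = -27 + 9*((-5*(-2))*x) = -27 + 9*(10*x) = -27 + 90*x)
F(B) = 4*B² (F(B) = (2*B)*(2*B) = 4*B²)
F(X(m(-3, -4 + 4*1)))*q(-3) = (4*2²)*(-27 + 90*(-3)) = (4*4)*(-27 - 270) = 16*(-297) = -4752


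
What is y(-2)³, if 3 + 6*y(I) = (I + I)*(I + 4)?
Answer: -1331/216 ≈ -6.1620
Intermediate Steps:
y(I) = -½ + I*(4 + I)/3 (y(I) = -½ + ((I + I)*(I + 4))/6 = -½ + ((2*I)*(4 + I))/6 = -½ + (2*I*(4 + I))/6 = -½ + I*(4 + I)/3)
y(-2)³ = (-½ + (⅓)*(-2)² + (4/3)*(-2))³ = (-½ + (⅓)*4 - 8/3)³ = (-½ + 4/3 - 8/3)³ = (-11/6)³ = -1331/216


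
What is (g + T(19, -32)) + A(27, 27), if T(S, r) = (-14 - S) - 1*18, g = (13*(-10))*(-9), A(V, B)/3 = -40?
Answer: 999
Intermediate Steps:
A(V, B) = -120 (A(V, B) = 3*(-40) = -120)
g = 1170 (g = -130*(-9) = 1170)
T(S, r) = -32 - S (T(S, r) = (-14 - S) - 18 = -32 - S)
(g + T(19, -32)) + A(27, 27) = (1170 + (-32 - 1*19)) - 120 = (1170 + (-32 - 19)) - 120 = (1170 - 51) - 120 = 1119 - 120 = 999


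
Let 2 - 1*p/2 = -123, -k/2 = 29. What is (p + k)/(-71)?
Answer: -192/71 ≈ -2.7042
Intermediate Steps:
k = -58 (k = -2*29 = -58)
p = 250 (p = 4 - 2*(-123) = 4 + 246 = 250)
(p + k)/(-71) = (250 - 58)/(-71) = 192*(-1/71) = -192/71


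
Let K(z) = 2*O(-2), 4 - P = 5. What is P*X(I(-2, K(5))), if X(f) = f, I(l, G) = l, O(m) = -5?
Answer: 2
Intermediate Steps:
P = -1 (P = 4 - 1*5 = 4 - 5 = -1)
K(z) = -10 (K(z) = 2*(-5) = -10)
P*X(I(-2, K(5))) = -1*(-2) = 2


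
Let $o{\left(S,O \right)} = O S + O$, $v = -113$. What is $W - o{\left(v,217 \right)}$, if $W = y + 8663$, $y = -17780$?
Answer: $15187$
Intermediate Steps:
$o{\left(S,O \right)} = O + O S$
$W = -9117$ ($W = -17780 + 8663 = -9117$)
$W - o{\left(v,217 \right)} = -9117 - 217 \left(1 - 113\right) = -9117 - 217 \left(-112\right) = -9117 - -24304 = -9117 + 24304 = 15187$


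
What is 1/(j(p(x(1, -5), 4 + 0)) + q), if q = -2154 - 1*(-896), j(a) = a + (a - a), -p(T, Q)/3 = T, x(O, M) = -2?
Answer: -1/1252 ≈ -0.00079872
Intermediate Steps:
p(T, Q) = -3*T
j(a) = a (j(a) = a + 0 = a)
q = -1258 (q = -2154 + 896 = -1258)
1/(j(p(x(1, -5), 4 + 0)) + q) = 1/(-3*(-2) - 1258) = 1/(6 - 1258) = 1/(-1252) = -1/1252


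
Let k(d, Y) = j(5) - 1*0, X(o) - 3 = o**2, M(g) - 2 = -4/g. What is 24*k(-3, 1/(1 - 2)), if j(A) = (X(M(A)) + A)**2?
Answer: 1336704/625 ≈ 2138.7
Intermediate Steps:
M(g) = 2 - 4/g
X(o) = 3 + o**2
j(A) = (3 + A + (2 - 4/A)**2)**2 (j(A) = ((3 + (2 - 4/A)**2) + A)**2 = (3 + A + (2 - 4/A)**2)**2)
k(d, Y) = 55696/625 (k(d, Y) = (3 + 5 + (2 - 4/5)**2)**2 - 1*0 = (3 + 5 + (2 - 4*1/5)**2)**2 + 0 = (3 + 5 + (2 - 4/5)**2)**2 + 0 = (3 + 5 + (6/5)**2)**2 + 0 = (3 + 5 + 36/25)**2 + 0 = (236/25)**2 + 0 = 55696/625 + 0 = 55696/625)
24*k(-3, 1/(1 - 2)) = 24*(55696/625) = 1336704/625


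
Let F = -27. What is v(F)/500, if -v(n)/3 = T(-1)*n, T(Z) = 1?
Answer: 81/500 ≈ 0.16200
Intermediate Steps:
v(n) = -3*n
v(F)/500 = -3*(-27)/500 = 81*(1/500) = 81/500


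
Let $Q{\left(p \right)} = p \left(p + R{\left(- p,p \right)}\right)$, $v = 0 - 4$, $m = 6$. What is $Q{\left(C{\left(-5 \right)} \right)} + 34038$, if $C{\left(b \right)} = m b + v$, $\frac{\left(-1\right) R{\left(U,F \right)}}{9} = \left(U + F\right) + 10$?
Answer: $38254$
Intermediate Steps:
$v = -4$
$R{\left(U,F \right)} = -90 - 9 F - 9 U$ ($R{\left(U,F \right)} = - 9 \left(\left(U + F\right) + 10\right) = - 9 \left(\left(F + U\right) + 10\right) = - 9 \left(10 + F + U\right) = -90 - 9 F - 9 U$)
$C{\left(b \right)} = -4 + 6 b$ ($C{\left(b \right)} = 6 b - 4 = -4 + 6 b$)
$Q{\left(p \right)} = p \left(-90 + p\right)$ ($Q{\left(p \right)} = p \left(p - \left(90 + 9 p + 9 \left(-1\right) p\right)\right) = p \left(p - 90\right) = p \left(-90 + p\right)$)
$Q{\left(C{\left(-5 \right)} \right)} + 34038 = \left(-4 + 6 \left(-5\right)\right) \left(-90 + \left(-4 + 6 \left(-5\right)\right)\right) + 34038 = \left(-4 - 30\right) \left(-90 - 34\right) + 34038 = - 34 \left(-90 - 34\right) + 34038 = \left(-34\right) \left(-124\right) + 34038 = 4216 + 34038 = 38254$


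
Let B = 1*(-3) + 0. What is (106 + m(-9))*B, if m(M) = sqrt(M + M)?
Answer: -318 - 9*I*sqrt(2) ≈ -318.0 - 12.728*I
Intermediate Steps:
B = -3 (B = -3 + 0 = -3)
m(M) = sqrt(2)*sqrt(M) (m(M) = sqrt(2*M) = sqrt(2)*sqrt(M))
(106 + m(-9))*B = (106 + sqrt(2)*sqrt(-9))*(-3) = (106 + sqrt(2)*(3*I))*(-3) = (106 + 3*I*sqrt(2))*(-3) = -318 - 9*I*sqrt(2)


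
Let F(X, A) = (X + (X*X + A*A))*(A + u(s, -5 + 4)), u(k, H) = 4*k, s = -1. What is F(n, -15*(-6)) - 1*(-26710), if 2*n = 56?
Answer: 793142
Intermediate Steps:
n = 28 (n = (½)*56 = 28)
F(X, A) = (-4 + A)*(X + A² + X²) (F(X, A) = (X + (X*X + A*A))*(A + 4*(-1)) = (X + (X² + A²))*(A - 4) = (X + (A² + X²))*(-4 + A) = (X + A² + X²)*(-4 + A) = (-4 + A)*(X + A² + X²))
F(n, -15*(-6)) - 1*(-26710) = ((-15*(-6))³ - 4*28 - 4*(-15*(-6))² - 4*28² - 15*(-6)*28 - 15*(-6)*28²) - 1*(-26710) = (90³ - 112 - 4*90² - 4*784 + 90*28 + 90*784) + 26710 = (729000 - 112 - 4*8100 - 3136 + 2520 + 70560) + 26710 = (729000 - 112 - 32400 - 3136 + 2520 + 70560) + 26710 = 766432 + 26710 = 793142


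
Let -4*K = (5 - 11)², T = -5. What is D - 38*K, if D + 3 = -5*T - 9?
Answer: 355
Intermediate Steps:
D = 13 (D = -3 + (-5*(-5) - 9) = -3 + (25 - 9) = -3 + 16 = 13)
K = -9 (K = -(5 - 11)²/4 = -¼*(-6)² = -¼*36 = -9)
D - 38*K = 13 - 38*(-9) = 13 + 342 = 355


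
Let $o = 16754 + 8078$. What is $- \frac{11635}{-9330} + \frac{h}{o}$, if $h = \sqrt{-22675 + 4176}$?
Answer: $\frac{2327}{1866} + \frac{i \sqrt{18499}}{24832} \approx 1.2471 + 0.0054772 i$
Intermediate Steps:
$o = 24832$
$h = i \sqrt{18499}$ ($h = \sqrt{-18499} = i \sqrt{18499} \approx 136.01 i$)
$- \frac{11635}{-9330} + \frac{h}{o} = - \frac{11635}{-9330} + \frac{i \sqrt{18499}}{24832} = \left(-11635\right) \left(- \frac{1}{9330}\right) + i \sqrt{18499} \cdot \frac{1}{24832} = \frac{2327}{1866} + \frac{i \sqrt{18499}}{24832}$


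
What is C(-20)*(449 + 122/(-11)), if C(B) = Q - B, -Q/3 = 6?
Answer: 9634/11 ≈ 875.82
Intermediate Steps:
Q = -18 (Q = -3*6 = -18)
C(B) = -18 - B
C(-20)*(449 + 122/(-11)) = (-18 - 1*(-20))*(449 + 122/(-11)) = (-18 + 20)*(449 + 122*(-1/11)) = 2*(449 - 122/11) = 2*(4817/11) = 9634/11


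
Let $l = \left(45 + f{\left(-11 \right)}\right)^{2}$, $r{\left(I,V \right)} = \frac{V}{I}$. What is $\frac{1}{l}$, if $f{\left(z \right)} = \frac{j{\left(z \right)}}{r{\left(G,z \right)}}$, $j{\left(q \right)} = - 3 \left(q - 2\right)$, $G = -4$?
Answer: $\frac{121}{423801} \approx 0.00028551$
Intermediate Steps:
$j{\left(q \right)} = 6 - 3 q$ ($j{\left(q \right)} = - 3 \left(-2 + q\right) = 6 - 3 q$)
$f{\left(z \right)} = - \frac{4 \left(6 - 3 z\right)}{z}$ ($f{\left(z \right)} = \frac{6 - 3 z}{z \frac{1}{-4}} = \frac{6 - 3 z}{z \left(- \frac{1}{4}\right)} = \frac{6 - 3 z}{\left(- \frac{1}{4}\right) z} = \left(6 - 3 z\right) \left(- \frac{4}{z}\right) = - \frac{4 \left(6 - 3 z\right)}{z}$)
$l = \frac{423801}{121}$ ($l = \left(45 + \left(12 - \frac{24}{-11}\right)\right)^{2} = \left(45 + \left(12 - - \frac{24}{11}\right)\right)^{2} = \left(45 + \left(12 + \frac{24}{11}\right)\right)^{2} = \left(45 + \frac{156}{11}\right)^{2} = \left(\frac{651}{11}\right)^{2} = \frac{423801}{121} \approx 3502.5$)
$\frac{1}{l} = \frac{1}{\frac{423801}{121}} = \frac{121}{423801}$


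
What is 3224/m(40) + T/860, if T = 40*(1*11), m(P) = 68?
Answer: 35032/731 ≈ 47.923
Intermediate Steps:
T = 440 (T = 40*11 = 440)
3224/m(40) + T/860 = 3224/68 + 440/860 = 3224*(1/68) + 440*(1/860) = 806/17 + 22/43 = 35032/731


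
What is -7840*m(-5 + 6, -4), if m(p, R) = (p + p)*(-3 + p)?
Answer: 31360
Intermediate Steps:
m(p, R) = 2*p*(-3 + p) (m(p, R) = (2*p)*(-3 + p) = 2*p*(-3 + p))
-7840*m(-5 + 6, -4) = -15680*(-5 + 6)*(-3 + (-5 + 6)) = -15680*(-3 + 1) = -15680*(-2) = -7840*(-4) = 31360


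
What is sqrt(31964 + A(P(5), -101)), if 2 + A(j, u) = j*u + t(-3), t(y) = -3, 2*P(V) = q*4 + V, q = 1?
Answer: 3*sqrt(14002)/2 ≈ 177.50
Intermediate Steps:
P(V) = 2 + V/2 (P(V) = (1*4 + V)/2 = (4 + V)/2 = 2 + V/2)
A(j, u) = -5 + j*u (A(j, u) = -2 + (j*u - 3) = -2 + (-3 + j*u) = -5 + j*u)
sqrt(31964 + A(P(5), -101)) = sqrt(31964 + (-5 + (2 + (1/2)*5)*(-101))) = sqrt(31964 + (-5 + (2 + 5/2)*(-101))) = sqrt(31964 + (-5 + (9/2)*(-101))) = sqrt(31964 + (-5 - 909/2)) = sqrt(31964 - 919/2) = sqrt(63009/2) = 3*sqrt(14002)/2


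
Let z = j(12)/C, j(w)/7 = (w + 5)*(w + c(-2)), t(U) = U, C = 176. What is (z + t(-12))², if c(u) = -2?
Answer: 212521/7744 ≈ 27.443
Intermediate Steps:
j(w) = 7*(-2 + w)*(5 + w) (j(w) = 7*((w + 5)*(w - 2)) = 7*((5 + w)*(-2 + w)) = 7*((-2 + w)*(5 + w)) = 7*(-2 + w)*(5 + w))
z = 595/88 (z = (-70 + 7*12² + 21*12)/176 = (-70 + 7*144 + 252)*(1/176) = (-70 + 1008 + 252)*(1/176) = 1190*(1/176) = 595/88 ≈ 6.7614)
(z + t(-12))² = (595/88 - 12)² = (-461/88)² = 212521/7744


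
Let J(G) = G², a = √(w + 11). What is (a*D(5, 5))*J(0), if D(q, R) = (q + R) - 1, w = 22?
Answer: 0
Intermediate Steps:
D(q, R) = -1 + R + q (D(q, R) = (R + q) - 1 = -1 + R + q)
a = √33 (a = √(22 + 11) = √33 ≈ 5.7446)
(a*D(5, 5))*J(0) = (√33*(-1 + 5 + 5))*0² = (√33*9)*0 = (9*√33)*0 = 0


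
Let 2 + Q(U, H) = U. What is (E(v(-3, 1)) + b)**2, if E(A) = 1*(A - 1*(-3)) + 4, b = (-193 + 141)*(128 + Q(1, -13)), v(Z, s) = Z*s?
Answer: 43560000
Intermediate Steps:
Q(U, H) = -2 + U
b = -6604 (b = (-193 + 141)*(128 + (-2 + 1)) = -52*(128 - 1) = -52*127 = -6604)
E(A) = 7 + A (E(A) = 1*(A + 3) + 4 = 1*(3 + A) + 4 = (3 + A) + 4 = 7 + A)
(E(v(-3, 1)) + b)**2 = ((7 - 3*1) - 6604)**2 = ((7 - 3) - 6604)**2 = (4 - 6604)**2 = (-6600)**2 = 43560000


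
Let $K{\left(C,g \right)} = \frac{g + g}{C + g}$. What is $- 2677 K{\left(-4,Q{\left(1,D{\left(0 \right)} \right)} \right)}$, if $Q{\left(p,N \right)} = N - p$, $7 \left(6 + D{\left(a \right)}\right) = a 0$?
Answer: $- \frac{37478}{11} \approx -3407.1$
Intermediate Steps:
$D{\left(a \right)} = -6$ ($D{\left(a \right)} = -6 + \frac{a 0}{7} = -6 + \frac{1}{7} \cdot 0 = -6 + 0 = -6$)
$K{\left(C,g \right)} = \frac{2 g}{C + g}$
$- 2677 K{\left(-4,Q{\left(1,D{\left(0 \right)} \right)} \right)} = - 2677 \frac{2 \left(-6 - 1\right)}{-4 - 7} = - 2677 \cdot 2 \left(-7\right) \frac{1}{-4 - 7} = - 2677 \cdot 2 \left(-7\right) \frac{1}{-11} = - 2677 \cdot 2 \left(-7\right) \left(- \frac{1}{11}\right) = \left(-2677\right) \frac{14}{11} = - \frac{37478}{11}$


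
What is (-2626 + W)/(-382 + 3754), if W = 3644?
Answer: 509/1686 ≈ 0.30190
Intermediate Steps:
(-2626 + W)/(-382 + 3754) = (-2626 + 3644)/(-382 + 3754) = 1018/3372 = 1018*(1/3372) = 509/1686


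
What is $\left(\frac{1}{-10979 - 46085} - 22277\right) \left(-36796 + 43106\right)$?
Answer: $- \frac{4010682469995}{28532} \approx -1.4057 \cdot 10^{8}$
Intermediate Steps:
$\left(\frac{1}{-10979 - 46085} - 22277\right) \left(-36796 + 43106\right) = \left(\frac{1}{-57064} - 22277\right) 6310 = \left(- \frac{1}{57064} - 22277\right) 6310 = \left(- \frac{1271214729}{57064}\right) 6310 = - \frac{4010682469995}{28532}$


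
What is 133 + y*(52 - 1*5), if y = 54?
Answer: 2671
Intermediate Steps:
133 + y*(52 - 1*5) = 133 + 54*(52 - 1*5) = 133 + 54*(52 - 5) = 133 + 54*47 = 133 + 2538 = 2671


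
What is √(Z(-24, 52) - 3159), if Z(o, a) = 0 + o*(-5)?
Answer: I*√3039 ≈ 55.127*I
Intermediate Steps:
Z(o, a) = -5*o (Z(o, a) = 0 - 5*o = -5*o)
√(Z(-24, 52) - 3159) = √(-5*(-24) - 3159) = √(120 - 3159) = √(-3039) = I*√3039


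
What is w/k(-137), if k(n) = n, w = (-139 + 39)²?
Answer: -10000/137 ≈ -72.993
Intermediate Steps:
w = 10000 (w = (-100)² = 10000)
w/k(-137) = 10000/(-137) = 10000*(-1/137) = -10000/137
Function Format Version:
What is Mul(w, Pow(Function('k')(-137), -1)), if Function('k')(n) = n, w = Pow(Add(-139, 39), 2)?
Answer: Rational(-10000, 137) ≈ -72.993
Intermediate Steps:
w = 10000 (w = Pow(-100, 2) = 10000)
Mul(w, Pow(Function('k')(-137), -1)) = Mul(10000, Pow(-137, -1)) = Mul(10000, Rational(-1, 137)) = Rational(-10000, 137)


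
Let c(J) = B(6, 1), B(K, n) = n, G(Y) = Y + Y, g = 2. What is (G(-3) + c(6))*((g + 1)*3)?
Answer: -45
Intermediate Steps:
G(Y) = 2*Y
c(J) = 1
(G(-3) + c(6))*((g + 1)*3) = (2*(-3) + 1)*((2 + 1)*3) = (-6 + 1)*(3*3) = -5*9 = -45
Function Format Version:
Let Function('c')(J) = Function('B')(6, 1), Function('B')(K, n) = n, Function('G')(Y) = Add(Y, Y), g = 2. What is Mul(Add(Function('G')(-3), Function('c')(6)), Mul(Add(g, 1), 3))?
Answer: -45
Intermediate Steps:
Function('G')(Y) = Mul(2, Y)
Function('c')(J) = 1
Mul(Add(Function('G')(-3), Function('c')(6)), Mul(Add(g, 1), 3)) = Mul(Add(Mul(2, -3), 1), Mul(Add(2, 1), 3)) = Mul(Add(-6, 1), Mul(3, 3)) = Mul(-5, 9) = -45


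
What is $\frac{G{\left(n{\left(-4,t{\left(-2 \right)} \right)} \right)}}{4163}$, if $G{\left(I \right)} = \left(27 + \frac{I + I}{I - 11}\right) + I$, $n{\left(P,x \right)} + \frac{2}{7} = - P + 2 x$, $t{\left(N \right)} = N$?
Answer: $\frac{14801}{2302139} \approx 0.0064292$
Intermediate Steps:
$n{\left(P,x \right)} = - \frac{2}{7} - P + 2 x$ ($n{\left(P,x \right)} = - \frac{2}{7} - \left(P - 2 x\right) = - \frac{2}{7} - P + 2 x$)
$G{\left(I \right)} = 27 + I + \frac{2 I}{-11 + I}$ ($G{\left(I \right)} = \left(27 + \frac{2 I}{-11 + I}\right) + I = 27 + I + \frac{2 I}{-11 + I}$)
$\frac{G{\left(n{\left(-4,t{\left(-2 \right)} \right)} \right)}}{4163} = \frac{\frac{1}{-11 - \frac{2}{7}} \left(-297 + \left(- \frac{2}{7} - -4 + 2 \left(-2\right)\right)^{2} + 18 \left(- \frac{2}{7} - -4 + 2 \left(-2\right)\right)\right)}{4163} = \frac{-297 + \left(- \frac{2}{7} + 4 - 4\right)^{2} + 18 \left(- \frac{2}{7} + 4 - 4\right)}{-11 - \frac{2}{7}} \cdot \frac{1}{4163} = \frac{-297 + \left(- \frac{2}{7}\right)^{2} + 18 \left(- \frac{2}{7}\right)}{-11 - \frac{2}{7}} \cdot \frac{1}{4163} = \frac{-297 + \frac{4}{49} - \frac{36}{7}}{- \frac{79}{7}} \cdot \frac{1}{4163} = \left(- \frac{7}{79}\right) \left(- \frac{14801}{49}\right) \frac{1}{4163} = \frac{14801}{553} \cdot \frac{1}{4163} = \frac{14801}{2302139}$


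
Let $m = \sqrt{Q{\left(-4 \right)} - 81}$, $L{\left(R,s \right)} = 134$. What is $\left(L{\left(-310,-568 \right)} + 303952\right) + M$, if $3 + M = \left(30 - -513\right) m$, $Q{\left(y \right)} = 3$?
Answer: $304083 + 543 i \sqrt{78} \approx 3.0408 \cdot 10^{5} + 4795.6 i$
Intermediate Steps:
$m = i \sqrt{78}$ ($m = \sqrt{3 - 81} = \sqrt{-78} = i \sqrt{78} \approx 8.8318 i$)
$M = -3 + 543 i \sqrt{78}$ ($M = -3 + \left(30 - -513\right) i \sqrt{78} = -3 + \left(30 + 513\right) i \sqrt{78} = -3 + 543 i \sqrt{78} \approx -3.0 + 4795.6 i$)
$\left(L{\left(-310,-568 \right)} + 303952\right) + M = \left(134 + 303952\right) - \left(3 - 543 i \sqrt{78}\right) = 304086 - \left(3 - 543 i \sqrt{78}\right) = 304083 + 543 i \sqrt{78}$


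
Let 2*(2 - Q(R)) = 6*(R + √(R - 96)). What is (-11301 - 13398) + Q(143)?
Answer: -25126 - 3*√47 ≈ -25147.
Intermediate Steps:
Q(R) = 2 - 3*R - 3*√(-96 + R) (Q(R) = 2 - 3*(R + √(R - 96)) = 2 - 3*(R + √(-96 + R)) = 2 - (6*R + 6*√(-96 + R))/2 = 2 + (-3*R - 3*√(-96 + R)) = 2 - 3*R - 3*√(-96 + R))
(-11301 - 13398) + Q(143) = (-11301 - 13398) + (2 - 3*143 - 3*√(-96 + 143)) = -24699 + (2 - 429 - 3*√47) = -24699 + (-427 - 3*√47) = -25126 - 3*√47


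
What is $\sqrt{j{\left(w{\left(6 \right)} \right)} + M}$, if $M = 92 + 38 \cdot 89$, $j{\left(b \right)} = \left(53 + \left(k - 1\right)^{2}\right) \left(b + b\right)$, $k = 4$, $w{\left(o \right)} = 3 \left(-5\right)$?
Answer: $\sqrt{1614} \approx 40.175$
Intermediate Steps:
$w{\left(o \right)} = -15$
$j{\left(b \right)} = 124 b$ ($j{\left(b \right)} = \left(53 + \left(4 - 1\right)^{2}\right) \left(b + b\right) = \left(53 + 3^{2}\right) 2 b = \left(53 + 9\right) 2 b = 62 \cdot 2 b = 124 b$)
$M = 3474$ ($M = 92 + 3382 = 3474$)
$\sqrt{j{\left(w{\left(6 \right)} \right)} + M} = \sqrt{124 \left(-15\right) + 3474} = \sqrt{-1860 + 3474} = \sqrt{1614}$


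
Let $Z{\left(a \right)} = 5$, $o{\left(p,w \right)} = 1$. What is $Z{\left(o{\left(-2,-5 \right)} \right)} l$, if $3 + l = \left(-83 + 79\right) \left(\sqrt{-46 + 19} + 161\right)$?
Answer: $-3235 - 60 i \sqrt{3} \approx -3235.0 - 103.92 i$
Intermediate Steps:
$l = -647 - 12 i \sqrt{3}$ ($l = -3 + \left(-83 + 79\right) \left(\sqrt{-46 + 19} + 161\right) = -3 - 4 \left(\sqrt{-27} + 161\right) = -3 - 4 \left(3 i \sqrt{3} + 161\right) = -3 - 4 \left(161 + 3 i \sqrt{3}\right) = -3 - \left(644 + 12 i \sqrt{3}\right) = -647 - 12 i \sqrt{3} \approx -647.0 - 20.785 i$)
$Z{\left(o{\left(-2,-5 \right)} \right)} l = 5 \left(-647 - 12 i \sqrt{3}\right) = -3235 - 60 i \sqrt{3}$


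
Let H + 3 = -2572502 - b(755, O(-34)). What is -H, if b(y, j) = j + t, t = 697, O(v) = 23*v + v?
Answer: 2572386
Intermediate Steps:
O(v) = 24*v
b(y, j) = 697 + j (b(y, j) = j + 697 = 697 + j)
H = -2572386 (H = -3 + (-2572502 - (697 + 24*(-34))) = -3 + (-2572502 - (697 - 816)) = -3 + (-2572502 - 1*(-119)) = -3 + (-2572502 + 119) = -3 - 2572383 = -2572386)
-H = -1*(-2572386) = 2572386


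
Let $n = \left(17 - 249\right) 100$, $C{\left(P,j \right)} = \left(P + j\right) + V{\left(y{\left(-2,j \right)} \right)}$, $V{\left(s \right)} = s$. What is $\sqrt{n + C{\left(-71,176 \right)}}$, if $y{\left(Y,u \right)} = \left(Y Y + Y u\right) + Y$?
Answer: $3 i \sqrt{2605} \approx 153.12 i$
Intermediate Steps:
$y{\left(Y,u \right)} = Y + Y^{2} + Y u$ ($y{\left(Y,u \right)} = \left(Y^{2} + Y u\right) + Y = Y + Y^{2} + Y u$)
$C{\left(P,j \right)} = 2 + P - j$ ($C{\left(P,j \right)} = \left(P + j\right) - 2 \left(1 - 2 + j\right) = \left(P + j\right) - 2 \left(-1 + j\right) = \left(P + j\right) - \left(-2 + 2 j\right) = 2 + P - j$)
$n = -23200$ ($n = \left(-232\right) 100 = -23200$)
$\sqrt{n + C{\left(-71,176 \right)}} = \sqrt{-23200 - 245} = \sqrt{-23445} = 3 i \sqrt{2605}$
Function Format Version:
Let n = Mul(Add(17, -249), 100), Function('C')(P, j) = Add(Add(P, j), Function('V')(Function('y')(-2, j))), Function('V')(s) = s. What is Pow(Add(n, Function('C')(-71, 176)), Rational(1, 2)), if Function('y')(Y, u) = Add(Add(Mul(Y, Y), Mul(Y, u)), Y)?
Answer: Mul(3, I, Pow(2605, Rational(1, 2))) ≈ Mul(153.12, I)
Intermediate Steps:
Function('y')(Y, u) = Add(Y, Pow(Y, 2), Mul(Y, u)) (Function('y')(Y, u) = Add(Add(Pow(Y, 2), Mul(Y, u)), Y) = Add(Y, Pow(Y, 2), Mul(Y, u)))
Function('C')(P, j) = Add(2, P, Mul(-1, j)) (Function('C')(P, j) = Add(Add(P, j), Mul(-2, Add(1, -2, j))) = Add(Add(P, j), Mul(-2, Add(-1, j))) = Add(Add(P, j), Add(2, Mul(-2, j))) = Add(2, P, Mul(-1, j)))
n = -23200 (n = Mul(-232, 100) = -23200)
Pow(Add(n, Function('C')(-71, 176)), Rational(1, 2)) = Pow(Add(-23200, Add(2, -71, Mul(-1, 176))), Rational(1, 2)) = Pow(Add(-23200, Add(2, -71, -176)), Rational(1, 2)) = Pow(Add(-23200, -245), Rational(1, 2)) = Pow(-23445, Rational(1, 2)) = Mul(3, I, Pow(2605, Rational(1, 2)))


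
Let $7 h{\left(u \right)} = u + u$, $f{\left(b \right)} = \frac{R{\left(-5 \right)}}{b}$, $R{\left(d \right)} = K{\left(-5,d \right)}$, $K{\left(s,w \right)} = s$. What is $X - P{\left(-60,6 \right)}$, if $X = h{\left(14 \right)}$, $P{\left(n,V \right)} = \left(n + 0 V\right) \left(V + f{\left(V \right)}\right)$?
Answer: $314$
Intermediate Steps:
$R{\left(d \right)} = -5$
$f{\left(b \right)} = - \frac{5}{b}$
$P{\left(n,V \right)} = n \left(V - \frac{5}{V}\right)$ ($P{\left(n,V \right)} = \left(n + 0 V\right) \left(V - \frac{5}{V}\right) = \left(n + 0\right) \left(V - \frac{5}{V}\right) = n \left(V - \frac{5}{V}\right)$)
$h{\left(u \right)} = \frac{2 u}{7}$ ($h{\left(u \right)} = \frac{u + u}{7} = \frac{2 u}{7}$)
$X = 4$ ($X = \frac{2}{7} \cdot 14 = 4$)
$X - P{\left(-60,6 \right)} = 4 - - \frac{60 \left(-5 + 6^{2}\right)}{6} = 4 - \left(-60\right) \frac{1}{6} \left(-5 + 36\right) = 4 - \left(-60\right) \frac{1}{6} \cdot 31 = 4 - -310 = 4 + 310 = 314$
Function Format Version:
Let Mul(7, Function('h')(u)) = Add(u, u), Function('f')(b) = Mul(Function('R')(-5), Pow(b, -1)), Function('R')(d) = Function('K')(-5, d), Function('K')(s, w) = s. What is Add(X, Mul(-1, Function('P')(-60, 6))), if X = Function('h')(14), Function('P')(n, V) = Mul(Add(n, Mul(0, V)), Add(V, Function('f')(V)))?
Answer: 314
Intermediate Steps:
Function('R')(d) = -5
Function('f')(b) = Mul(-5, Pow(b, -1))
Function('P')(n, V) = Mul(n, Add(V, Mul(-5, Pow(V, -1)))) (Function('P')(n, V) = Mul(Add(n, Mul(0, V)), Add(V, Mul(-5, Pow(V, -1)))) = Mul(Add(n, 0), Add(V, Mul(-5, Pow(V, -1)))) = Mul(n, Add(V, Mul(-5, Pow(V, -1)))))
Function('h')(u) = Mul(Rational(2, 7), u) (Function('h')(u) = Mul(Rational(1, 7), Add(u, u)) = Mul(Rational(1, 7), Mul(2, u)) = Mul(Rational(2, 7), u))
X = 4 (X = Mul(Rational(2, 7), 14) = 4)
Add(X, Mul(-1, Function('P')(-60, 6))) = Add(4, Mul(-1, Mul(-60, Pow(6, -1), Add(-5, Pow(6, 2))))) = Add(4, Mul(-1, Mul(-60, Rational(1, 6), Add(-5, 36)))) = Add(4, Mul(-1, Mul(-60, Rational(1, 6), 31))) = Add(4, Mul(-1, -310)) = Add(4, 310) = 314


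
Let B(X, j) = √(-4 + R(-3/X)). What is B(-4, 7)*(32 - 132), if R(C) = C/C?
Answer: -100*I*√3 ≈ -173.21*I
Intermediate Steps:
R(C) = 1
B(X, j) = I*√3 (B(X, j) = √(-4 + 1) = √(-3) = I*√3)
B(-4, 7)*(32 - 132) = (I*√3)*(32 - 132) = (I*√3)*(-100) = -100*I*√3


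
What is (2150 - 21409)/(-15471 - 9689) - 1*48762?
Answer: -1226832661/25160 ≈ -48761.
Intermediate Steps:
(2150 - 21409)/(-15471 - 9689) - 1*48762 = -19259/(-25160) - 48762 = -19259*(-1/25160) - 48762 = 19259/25160 - 48762 = -1226832661/25160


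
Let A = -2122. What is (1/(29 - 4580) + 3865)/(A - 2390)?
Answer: -8794807/10267056 ≈ -0.85660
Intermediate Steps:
(1/(29 - 4580) + 3865)/(A - 2390) = (1/(29 - 4580) + 3865)/(-2122 - 2390) = (1/(-4551) + 3865)/(-4512) = (-1/4551 + 3865)*(-1/4512) = (17589614/4551)*(-1/4512) = -8794807/10267056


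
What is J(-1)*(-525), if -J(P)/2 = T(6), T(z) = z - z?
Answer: 0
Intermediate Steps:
T(z) = 0
J(P) = 0 (J(P) = -2*0 = 0)
J(-1)*(-525) = 0*(-525) = 0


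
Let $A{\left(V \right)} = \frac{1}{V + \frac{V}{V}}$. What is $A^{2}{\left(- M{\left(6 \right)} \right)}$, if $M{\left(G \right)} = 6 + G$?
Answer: $\frac{1}{121} \approx 0.0082645$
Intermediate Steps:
$A{\left(V \right)} = \frac{1}{1 + V}$ ($A{\left(V \right)} = \frac{1}{V + 1} = \frac{1}{1 + V}$)
$A^{2}{\left(- M{\left(6 \right)} \right)} = \left(\frac{1}{1 - \left(6 + 6\right)}\right)^{2} = \left(\frac{1}{1 - 12}\right)^{2} = \left(\frac{1}{-11}\right)^{2} = \left(- \frac{1}{11}\right)^{2} = \frac{1}{121}$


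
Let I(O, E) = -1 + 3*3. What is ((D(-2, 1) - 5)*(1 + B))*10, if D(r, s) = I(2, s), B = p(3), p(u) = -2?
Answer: -30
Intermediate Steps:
B = -2
I(O, E) = 8 (I(O, E) = -1 + 9 = 8)
D(r, s) = 8
((D(-2, 1) - 5)*(1 + B))*10 = ((8 - 5)*(1 - 2))*10 = (3*(-1))*10 = -3*10 = -30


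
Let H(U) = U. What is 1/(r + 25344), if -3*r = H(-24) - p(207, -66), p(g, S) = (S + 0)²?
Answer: 1/26804 ≈ 3.7308e-5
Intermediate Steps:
p(g, S) = S²
r = 1460 (r = -(-24 - 1*(-66)²)/3 = -(-24 - 1*4356)/3 = -(-24 - 4356)/3 = -⅓*(-4380) = 1460)
1/(r + 25344) = 1/(1460 + 25344) = 1/26804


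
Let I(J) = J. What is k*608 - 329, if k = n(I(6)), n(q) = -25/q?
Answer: -8587/3 ≈ -2862.3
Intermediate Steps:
k = -25/6 ≈ -4.1667
k*608 - 329 = -25/6*608 - 329 = -7600/3 - 329 = -8587/3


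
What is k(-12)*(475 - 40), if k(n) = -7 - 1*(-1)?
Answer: -2610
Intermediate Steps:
k(n) = -6 (k(n) = -7 + 1 = -6)
k(-12)*(475 - 40) = -6*(475 - 40) = -6*435 = -2610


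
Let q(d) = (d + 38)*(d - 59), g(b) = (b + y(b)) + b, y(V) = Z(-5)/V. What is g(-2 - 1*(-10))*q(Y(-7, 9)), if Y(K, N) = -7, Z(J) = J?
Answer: -125829/4 ≈ -31457.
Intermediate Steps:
y(V) = -5/V
g(b) = -5/b + 2*b (g(b) = (b - 5/b) + b = -5/b + 2*b)
q(d) = (-59 + d)*(38 + d) (q(d) = (38 + d)*(-59 + d) = (-59 + d)*(38 + d))
g(-2 - 1*(-10))*q(Y(-7, 9)) = (-5/(-2 - 1*(-10)) + 2*(-2 - 1*(-10)))*(-2242 + (-7)² - 21*(-7)) = (-5/(-2 + 10) + 2*(-2 + 10))*(-2242 + 49 + 147) = (-5/8 + 2*8)*(-2046) = (-5*⅛ + 16)*(-2046) = (-5/8 + 16)*(-2046) = (123/8)*(-2046) = -125829/4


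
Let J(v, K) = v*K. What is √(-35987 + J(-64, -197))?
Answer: I*√23379 ≈ 152.9*I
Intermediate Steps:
J(v, K) = K*v
√(-35987 + J(-64, -197)) = √(-35987 - 197*(-64)) = √(-35987 + 12608) = √(-23379) = I*√23379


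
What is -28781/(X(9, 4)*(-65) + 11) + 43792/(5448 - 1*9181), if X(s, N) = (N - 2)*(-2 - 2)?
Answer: -130693025/1982223 ≈ -65.932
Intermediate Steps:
X(s, N) = 8 - 4*N (X(s, N) = (-2 + N)*(-4) = 8 - 4*N)
-28781/(X(9, 4)*(-65) + 11) + 43792/(5448 - 1*9181) = -28781/((8 - 4*4)*(-65) + 11) + 43792/(5448 - 1*9181) = -28781/((8 - 16)*(-65) + 11) + 43792/(5448 - 9181) = -28781/(-8*(-65) + 11) + 43792/(-3733) = -28781/(520 + 11) + 43792*(-1/3733) = -28781/531 - 43792/3733 = -130693025/1982223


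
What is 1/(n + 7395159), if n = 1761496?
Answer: 1/9156655 ≈ 1.0921e-7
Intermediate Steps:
1/(n + 7395159) = 1/(1761496 + 7395159) = 1/9156655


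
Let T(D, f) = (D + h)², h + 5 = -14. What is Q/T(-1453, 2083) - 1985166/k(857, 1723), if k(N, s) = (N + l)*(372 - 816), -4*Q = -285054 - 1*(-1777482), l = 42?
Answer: 11932465599/2485301248 ≈ 4.8012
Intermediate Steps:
h = -19 (h = -5 - 14 = -19)
T(D, f) = (-19 + D)² (T(D, f) = (D - 19)² = (-19 + D)²)
Q = -373107 (Q = -(-285054 - 1*(-1777482))/4 = -(-285054 + 1777482)/4 = -¼*1492428 = -373107)
k(N, s) = -18648 - 444*N (k(N, s) = (N + 42)*(372 - 816) = (42 + N)*(-444) = -18648 - 444*N)
Q/T(-1453, 2083) - 1985166/k(857, 1723) = -373107/(-19 - 1453)² - 1985166/(-18648 - 444*857) = -373107/((-1472)²) - 1985166/(-18648 - 380508) = -373107/2166784 - 1985166/(-399156) = -373107*1/2166784 - 1985166*(-1/399156) = -373107/2166784 + 11409/2294 = 11932465599/2485301248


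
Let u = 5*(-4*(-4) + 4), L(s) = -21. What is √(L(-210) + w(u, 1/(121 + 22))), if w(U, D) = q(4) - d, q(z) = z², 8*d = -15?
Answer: 5*I*√2/4 ≈ 1.7678*I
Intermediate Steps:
d = -15/8 (d = (⅛)*(-15) = -15/8 ≈ -1.8750)
u = 100 (u = 5*(16 + 4) = 5*20 = 100)
w(U, D) = 143/8 (w(U, D) = 4² - 1*(-15/8) = 16 + 15/8 = 143/8)
√(L(-210) + w(u, 1/(121 + 22))) = √(-21 + 143/8) = √(-25/8) = 5*I*√2/4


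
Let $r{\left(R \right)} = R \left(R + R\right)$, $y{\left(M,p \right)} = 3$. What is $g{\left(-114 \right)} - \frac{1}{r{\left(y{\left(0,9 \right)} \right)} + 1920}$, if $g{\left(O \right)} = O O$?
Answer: $\frac{25186247}{1938} \approx 12996.0$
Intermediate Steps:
$r{\left(R \right)} = 2 R^{2}$ ($r{\left(R \right)} = R 2 R = 2 R^{2}$)
$g{\left(O \right)} = O^{2}$
$g{\left(-114 \right)} - \frac{1}{r{\left(y{\left(0,9 \right)} \right)} + 1920} = \left(-114\right)^{2} - \frac{1}{2 \cdot 3^{2} + 1920} = 12996 - \frac{1}{2 \cdot 9 + 1920} = 12996 - \frac{1}{18 + 1920} = 12996 - \frac{1}{1938} = \frac{25186247}{1938}$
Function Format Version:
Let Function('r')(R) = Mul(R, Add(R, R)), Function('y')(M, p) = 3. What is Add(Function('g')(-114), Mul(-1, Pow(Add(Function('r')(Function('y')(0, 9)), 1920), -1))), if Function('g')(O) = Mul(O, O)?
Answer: Rational(25186247, 1938) ≈ 12996.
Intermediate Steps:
Function('r')(R) = Mul(2, Pow(R, 2)) (Function('r')(R) = Mul(R, Mul(2, R)) = Mul(2, Pow(R, 2)))
Function('g')(O) = Pow(O, 2)
Add(Function('g')(-114), Mul(-1, Pow(Add(Function('r')(Function('y')(0, 9)), 1920), -1))) = Add(Pow(-114, 2), Mul(-1, Pow(Add(Mul(2, Pow(3, 2)), 1920), -1))) = Add(12996, Mul(-1, Pow(Add(Mul(2, 9), 1920), -1))) = Add(12996, Mul(-1, Pow(Add(18, 1920), -1))) = Add(12996, Mul(-1, Pow(1938, -1))) = Add(12996, Mul(-1, Rational(1, 1938))) = Add(12996, Rational(-1, 1938)) = Rational(25186247, 1938)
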